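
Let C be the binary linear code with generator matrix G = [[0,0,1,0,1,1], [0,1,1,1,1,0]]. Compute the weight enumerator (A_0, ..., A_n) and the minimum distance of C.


Weight distribution: A_0 = 1, A_3 = 2, A_4 = 1. Minimum distance d = 3.

Enumerate all 2^2 = 4 messages m ∈ F_2^2.
For each, compute codeword c = mG in F_2^6, then tally its weight.
  m = 00 → c = 000000, weight = 0.
  m = 10 → c = 001011, weight = 3.
  m = 01 → c = 011110, weight = 4.
  m = 11 → c = 010101, weight = 3.
Tally weights:
  weight 0: 1 codewords.
  weight 3: 2 codewords.
  weight 4: 1 codewords.
Minimum distance d = smallest w > 0 with A_w > 0 = 3.
Sanity: Σ A_w = 4 = 2^2 = 4 ✓.


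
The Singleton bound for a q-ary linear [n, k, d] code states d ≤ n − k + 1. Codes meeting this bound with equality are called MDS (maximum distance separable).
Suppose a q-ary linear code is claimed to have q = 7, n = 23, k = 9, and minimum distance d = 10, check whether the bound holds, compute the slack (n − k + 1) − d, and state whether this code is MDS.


Singleton RHS = n − k + 1 = 15, slack = 5, bound satisfied, not MDS.

Singleton bound: d ≤ n − k + 1.
Here n = 23, k = 9, so n − k + 1 = 15.
Given d = 10, check d ≤ 15: YES.
Slack = (n − k + 1) − d = 5.
The code is NOT MDS (slack = 5 > 0).
Description: the claimed parameters are [23, 9, 10]_7; such a code would be non-MDS.


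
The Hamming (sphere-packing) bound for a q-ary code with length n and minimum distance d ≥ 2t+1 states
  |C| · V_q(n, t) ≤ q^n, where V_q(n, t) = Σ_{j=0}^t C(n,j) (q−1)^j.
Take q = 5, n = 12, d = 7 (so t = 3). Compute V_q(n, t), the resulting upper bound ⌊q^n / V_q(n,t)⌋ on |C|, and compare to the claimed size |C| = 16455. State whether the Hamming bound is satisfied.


V_q(n, t) = 15185, q^n = 244140625, Hamming bound = 16077, |C| = 16455 > bound (violated).

Step 1: Compute V_q(n, t) = Σ_{j=0}^3 C(n, j) (q−1)^j.
  j = 0: C(12,0)·(4)^0 = 1·1 = 1.
  j = 1: C(12,1)·(4)^1 = 12·4 = 48.
  j = 2: C(12,2)·(4)^2 = 66·16 = 1056.
  j = 3: C(12,3)·(4)^3 = 220·64 = 14080.
  V_q(n, t) = 1 + 48 + 1056 + 14080 = 15185.
Step 2: q^n = 5^12 = 244140625.
Step 3: Hamming bound ⌊q^n / V_q(n,t)⌋ = ⌊244140625/15185⌋ = 16077.
Step 4: Compare |C| = 16455 to 16077: violated.
The claimed |C| lies above the Hamming bound, so no 5-ary code of length 12 with d ≥ 7 can have 16455 codewords.


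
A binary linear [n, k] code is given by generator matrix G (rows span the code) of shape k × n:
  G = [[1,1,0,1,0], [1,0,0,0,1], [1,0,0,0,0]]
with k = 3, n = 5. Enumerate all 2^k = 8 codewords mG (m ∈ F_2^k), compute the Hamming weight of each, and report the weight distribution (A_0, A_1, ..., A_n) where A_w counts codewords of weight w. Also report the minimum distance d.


Weight distribution: A_0 = 1, A_1 = 2, A_2 = 2, A_3 = 2, A_4 = 1. Minimum distance d = 1.

Enumerate all 2^3 = 8 messages m ∈ F_2^3.
For each, compute codeword c = mG in F_2^5, then tally its weight.
  m = 000 → c = 00000, weight = 0.
  m = 100 → c = 11010, weight = 3.
  m = 010 → c = 10001, weight = 2.
  m = 110 → c = 01011, weight = 3.
  m = 001 → c = 10000, weight = 1.
  m = 101 → c = 01010, weight = 2.
  m = 011 → c = 00001, weight = 1.
  m = 111 → c = 11011, weight = 4.
Tally weights:
  weight 0: 1 codewords.
  weight 1: 2 codewords.
  weight 2: 2 codewords.
  weight 3: 2 codewords.
  weight 4: 1 codewords.
Minimum distance d = smallest w > 0 with A_w > 0 = 1.
Sanity: Σ A_w = 8 = 2^3 = 8 ✓.


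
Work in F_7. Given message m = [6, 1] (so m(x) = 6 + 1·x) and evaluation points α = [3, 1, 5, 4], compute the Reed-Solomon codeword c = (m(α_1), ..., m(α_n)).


c = [2, 0, 4, 3]

Message polynomial: m(x) = 6 + 1·x (mod 7).
For each evaluation point α_i, compute m(α_i) mod 7:
  α_1 = 3: Horner steps 1 → 2, so m(3) = 2.
  α_2 = 1: Horner steps 1 → 0, so m(1) = 0.
  α_3 = 5: Horner steps 1 → 4, so m(5) = 4.
  α_4 = 4: Horner steps 1 → 3, so m(4) = 3.
Codeword c = [2, 0, 4, 3] ∈ F_7^4.


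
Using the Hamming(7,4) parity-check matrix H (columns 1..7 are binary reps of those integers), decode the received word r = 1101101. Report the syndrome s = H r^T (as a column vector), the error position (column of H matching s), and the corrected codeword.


s = (1, 0, 1)^T, error position = 5, corrected codeword c = 1101001

Compute s = H r^T mod 2 one row at a time:
  s_1 = 1 + 1 + 0 + 1 = 3 ≡ 1 (mod 2).
  s_2 = 1 + 0 + 0 + 1 = 2 ≡ 0 (mod 2).
  s_3 = 1 + 0 + 1 + 1 = 3 ≡ 1 (mod 2).
s = (1, 0, 1)^T — this equals column 5 of H (binary 101), so error is at position 5.
Correct: flip bit 5 of r = 1101101 to get c = 1101001.


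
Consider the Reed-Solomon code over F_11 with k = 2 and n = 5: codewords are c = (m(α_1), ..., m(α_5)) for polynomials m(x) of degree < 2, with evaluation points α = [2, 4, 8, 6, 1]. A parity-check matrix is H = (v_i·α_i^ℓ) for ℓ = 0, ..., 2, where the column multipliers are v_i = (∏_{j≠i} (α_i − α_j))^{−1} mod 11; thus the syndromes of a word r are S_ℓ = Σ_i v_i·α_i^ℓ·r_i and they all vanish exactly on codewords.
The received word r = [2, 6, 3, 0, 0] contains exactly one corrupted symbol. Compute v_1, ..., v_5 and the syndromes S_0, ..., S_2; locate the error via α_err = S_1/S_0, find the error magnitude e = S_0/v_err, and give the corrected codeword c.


S = (7, 9, 10), error at position 4, error magnitude e = 1, c = [2, 6, 3, 10, 0].

Step 1: column multipliers v_i = (∏_{j≠i}(α_i − α_j))^{−1} mod 11.
  i = 1 (α = 2): (2−4)(2−8)(2−6)(2−1) = (−2)·(−6)·(−4)·1 = −48 ≡ 7, so v_1 = 7^{−1} = 8 (mod 11).
  i = 2 (α = 4): (4−2)(4−8)(4−6)(4−1) = 2·(−4)·(−2)·3 = 48 ≡ 4, so v_2 = 4^{−1} = 3 (mod 11).
  i = 3 (α = 8): (8−2)(8−4)(8−6)(8−1) = 6·4·2·7 = 336 ≡ 6, so v_3 = 6^{−1} = 2 (mod 11).
  i = 4 (α = 6): (6−2)(6−4)(6−8)(6−1) = 4·2·(−2)·5 = −80 ≡ 8, so v_4 = 8^{−1} = 7 (mod 11).
  i = 5 (α = 1): (1−2)(1−4)(1−8)(1−6) = (−1)·(−3)·(−7)·(−5) = 105 ≡ 6, so v_5 = 6^{−1} = 2 (mod 11).
  v = [8, 3, 2, 7, 2].
Step 2: syndromes of r = [2, 6, 3, 0, 0] (all sums mod 11).
  S_0 = Σ v_i r_i = 8·2 + 3·6 + 2·3 + 7·0 + 2·0 = 40 ≡ 7.
  S_1 = Σ v_i α_i r_i = 8·2·2 + 3·4·6 + 2·8·3 + 7·6·0 + 2·1·0 = 152 ≡ 9.
  α_i^2 mod 11 = [4, 5, 9, 3, 1].
  S_2 = Σ v_i α_i^2 r_i = 8·4·2 + 3·5·6 + 2·9·3 + 7·3·0 + 2·1·0 = 208 ≡ 10.
  S = (7, 9, 10) ≠ 0, so r is not a codeword (an error is present).
Step 3: locate the error. For a single error e at position i, S_ℓ = v_i·e·α_i^ℓ, so α_err = S_1/S_0.
  S_0^{−1} = 7^{−1} = 8 (mod 11), so α_err = 9·8 = 72 ≡ 6 = α_4. Error position i = 4.
  Consistency check: S_2/S_1 = 10·5 = 50 ≡ 6 = α_err ✓ (single-error assumption holds).
Step 4: error magnitude e = S_0/v_4 = S_0·∏_{j≠4}(α_4 − α_j) = 7·8 = 56 ≡ 1 (mod 11).
Step 5: correct position 4: c_4 = r_4 − e = 0 − 1 ≡ 10 (mod 11). Hence c = [2, 6, 3, 10, 0].
  Check: interpolating c through the α_i gives m(x) = 9 + 2·x (degree < 2) with m(α_i) = c_i for every i, so c is indeed a codeword.


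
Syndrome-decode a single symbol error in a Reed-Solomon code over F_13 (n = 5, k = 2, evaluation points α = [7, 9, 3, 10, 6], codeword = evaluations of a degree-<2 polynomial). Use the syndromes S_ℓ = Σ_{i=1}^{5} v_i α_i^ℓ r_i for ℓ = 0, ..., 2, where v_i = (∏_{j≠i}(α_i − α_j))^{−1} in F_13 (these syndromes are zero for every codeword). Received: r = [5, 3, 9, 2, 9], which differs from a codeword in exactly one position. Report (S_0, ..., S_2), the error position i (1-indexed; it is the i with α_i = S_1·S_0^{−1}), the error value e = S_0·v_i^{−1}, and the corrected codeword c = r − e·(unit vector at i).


S = (1, 6, 10), error at position 5, error magnitude e = 3, c = [5, 3, 9, 2, 6].

Step 1: column multipliers v_i = (∏_{j≠i}(α_i − α_j))^{−1} mod 13.
  i = 1 (α = 7): (7−9)(7−3)(7−10)(7−6) = (−2)·4·(−3)·1 = 24 ≡ 11, so v_1 = 11^{−1} = 6 (mod 13).
  i = 2 (α = 9): (9−7)(9−3)(9−10)(9−6) = 2·6·(−1)·3 = −36 ≡ 3, so v_2 = 3^{−1} = 9 (mod 13).
  i = 3 (α = 3): (3−7)(3−9)(3−10)(3−6) = (−4)·(−6)·(−7)·(−3) = 504 ≡ 10, so v_3 = 10^{−1} = 4 (mod 13).
  i = 4 (α = 10): (10−7)(10−9)(10−3)(10−6) = 3·1·7·4 = 84 ≡ 6, so v_4 = 6^{−1} = 11 (mod 13).
  i = 5 (α = 6): (6−7)(6−9)(6−3)(6−10) = (−1)·(−3)·3·(−4) = −36 ≡ 3, so v_5 = 3^{−1} = 9 (mod 13).
  v = [6, 9, 4, 11, 9].
Step 2: syndromes of r = [5, 3, 9, 2, 9] (all sums mod 13).
  S_0 = Σ v_i r_i = 6·5 + 9·3 + 4·9 + 11·2 + 9·9 = 196 ≡ 1.
  S_1 = Σ v_i α_i r_i = 6·7·5 + 9·9·3 + 4·3·9 + 11·10·2 + 9·6·9 = 1267 ≡ 6.
  α_i^2 mod 13 = [10, 3, 9, 9, 10].
  S_2 = Σ v_i α_i^2 r_i = 6·10·5 + 9·3·3 + 4·9·9 + 11·9·2 + 9·10·9 = 1713 ≡ 10.
  S = (1, 6, 10) ≠ 0, so r is not a codeword (an error is present).
Step 3: locate the error. For a single error e at position i, S_ℓ = v_i·e·α_i^ℓ, so α_err = S_1/S_0.
  S_0^{−1} = 1^{−1} = 1 (mod 13), so α_err = 6·1 = 6 ≡ 6 = α_5. Error position i = 5.
  Consistency check: S_2/S_1 = 10·11 = 110 ≡ 6 = α_err ✓ (single-error assumption holds).
Step 4: error magnitude e = S_0/v_5 = S_0·∏_{j≠5}(α_5 − α_j) = 1·3 = 3 ≡ 3 (mod 13).
Step 5: correct position 5: c_5 = r_5 − e = 9 − 3 ≡ 6 (mod 13). Hence c = [5, 3, 9, 2, 6].
  Check: interpolating c through the α_i gives m(x) = 12 + 12·x (degree < 2) with m(α_i) = c_i for every i, so c is indeed a codeword.


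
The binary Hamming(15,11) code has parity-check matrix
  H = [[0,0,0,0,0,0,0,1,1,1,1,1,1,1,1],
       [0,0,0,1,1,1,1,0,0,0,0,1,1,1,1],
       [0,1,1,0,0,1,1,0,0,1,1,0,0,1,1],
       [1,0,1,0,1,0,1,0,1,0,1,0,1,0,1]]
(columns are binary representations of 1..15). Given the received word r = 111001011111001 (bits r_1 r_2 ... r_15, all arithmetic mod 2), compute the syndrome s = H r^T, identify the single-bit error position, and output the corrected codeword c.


s = (0, 1, 0, 1)^T, error position = 5, corrected codeword c = 111011011111001

Compute s = H r^T mod 2 one row at a time:
  s_1 = 1 + 1 + 1 + 1 + 1 + 0 + 0 + 1 = 6 ≡ 0 (mod 2).
  s_2 = 0 + 0 + 1 + 0 + 1 + 0 + 0 + 1 = 3 ≡ 1 (mod 2).
  s_3 = 1 + 1 + 1 + 0 + 1 + 1 + 0 + 1 = 6 ≡ 0 (mod 2).
  s_4 = 1 + 1 + 0 + 0 + 1 + 1 + 0 + 1 = 5 ≡ 1 (mod 2).
s = (0, 1, 0, 1)^T — this equals column 5 of H (binary 0101), so error is at position 5.
Correct: flip bit 5 of r = 111001011111001 to get c = 111011011111001.


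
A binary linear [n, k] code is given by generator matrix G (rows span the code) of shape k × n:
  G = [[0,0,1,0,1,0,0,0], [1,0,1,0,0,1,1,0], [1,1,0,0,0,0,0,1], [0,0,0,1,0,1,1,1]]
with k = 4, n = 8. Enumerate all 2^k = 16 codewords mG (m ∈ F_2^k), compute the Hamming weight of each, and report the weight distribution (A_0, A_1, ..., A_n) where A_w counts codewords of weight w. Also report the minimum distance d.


Weight distribution: A_0 = 1, A_2 = 1, A_3 = 3, A_4 = 5, A_5 = 4, A_6 = 1, A_7 = 1. Minimum distance d = 2.

Enumerate all 2^4 = 16 messages m ∈ F_2^4.
For each, compute codeword c = mG in F_2^8, then tally its weight.
  m = 0000 → c = 00000000, weight = 0.
  m = 1000 → c = 00101000, weight = 2.
  m = 0100 → c = 10100110, weight = 4.
  m = 1100 → c = 10001110, weight = 4.
  m = 0010 → c = 11000001, weight = 3.
  m = 1010 → c = 11101001, weight = 5.
  m = 0110 → c = 01100111, weight = 5.
  m = 1110 → c = 01001111, weight = 5.
  m = 0001 → c = 00010111, weight = 4.
  m = 1001 → c = 00111111, weight = 6.
  m = 0101 → c = 10110001, weight = 4.
  m = 1101 → c = 10011001, weight = 4.
  m = 0011 → c = 11010110, weight = 5.
  m = 1011 → c = 11111110, weight = 7.
  m = 0111 → c = 01110000, weight = 3.
  m = 1111 → c = 01011000, weight = 3.
Tally weights:
  weight 0: 1 codewords.
  weight 2: 1 codewords.
  weight 3: 3 codewords.
  weight 4: 5 codewords.
  weight 5: 4 codewords.
  weight 6: 1 codewords.
  weight 7: 1 codewords.
Minimum distance d = smallest w > 0 with A_w > 0 = 2.
Sanity: Σ A_w = 16 = 2^4 = 16 ✓.


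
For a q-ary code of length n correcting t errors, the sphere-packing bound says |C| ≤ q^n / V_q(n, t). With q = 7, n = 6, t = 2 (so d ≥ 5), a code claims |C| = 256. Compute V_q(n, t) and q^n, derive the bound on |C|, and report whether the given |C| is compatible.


V_q(n, t) = 577, q^n = 117649, Hamming bound = 203, |C| = 256 > bound (violated).

Step 1: Compute V_q(n, t) = Σ_{j=0}^2 C(n, j) (q−1)^j.
  j = 0: C(6,0)·(6)^0 = 1·1 = 1.
  j = 1: C(6,1)·(6)^1 = 6·6 = 36.
  j = 2: C(6,2)·(6)^2 = 15·36 = 540.
  V_q(n, t) = 1 + 36 + 540 = 577.
Step 2: q^n = 7^6 = 117649.
Step 3: Hamming bound ⌊q^n / V_q(n,t)⌋ = ⌊117649/577⌋ = 203.
Step 4: Compare |C| = 256 to 203: violated.
The claimed |C| lies above the Hamming bound, so no 7-ary code of length 6 with d ≥ 5 can have 256 codewords.


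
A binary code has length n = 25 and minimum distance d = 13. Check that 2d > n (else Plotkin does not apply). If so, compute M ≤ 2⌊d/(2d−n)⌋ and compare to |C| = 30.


Plotkin bound M ≤ 26; given |C| = 30 > bound (violated).

Check applicability: 2d = 26, n = 25.
2d − n = 1 > 0, so Plotkin applies.
Compute d/(2d−n) = 13/1 ≈ 13.0000.
⌊d/(2d−n)⌋ = 13.
Plotkin bound: M ≤ 2·13 = 26.
Given |C| = 30, check: VIOLATED.
This |C| is above the Plotkin bound, so no binary code with n = 25, d = 13 and 30 codewords exists.


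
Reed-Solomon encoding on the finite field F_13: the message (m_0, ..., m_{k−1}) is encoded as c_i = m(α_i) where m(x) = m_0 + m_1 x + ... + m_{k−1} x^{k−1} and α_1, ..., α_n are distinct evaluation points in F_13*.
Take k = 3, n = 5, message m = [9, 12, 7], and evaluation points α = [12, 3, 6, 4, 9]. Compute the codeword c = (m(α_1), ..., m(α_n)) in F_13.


c = [4, 4, 8, 0, 8]

Message polynomial: m(x) = 9 + 12·x + 7·x^2 (mod 13).
For each evaluation point α_i, compute m(α_i) mod 13:
  α_1 = 12: Horner steps 7 → 5 → 4, so m(12) = 4.
  α_2 = 3: Horner steps 7 → 7 → 4, so m(3) = 4.
  α_3 = 6: Horner steps 7 → 2 → 8, so m(6) = 8.
  α_4 = 4: Horner steps 7 → 1 → 0, so m(4) = 0.
  α_5 = 9: Horner steps 7 → 10 → 8, so m(9) = 8.
Codeword c = [4, 4, 8, 0, 8] ∈ F_13^5.


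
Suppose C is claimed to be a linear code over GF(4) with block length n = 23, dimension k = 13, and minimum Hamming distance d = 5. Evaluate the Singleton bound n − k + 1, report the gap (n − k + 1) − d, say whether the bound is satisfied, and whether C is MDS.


Singleton RHS = n − k + 1 = 11, slack = 6, bound satisfied, not MDS.

Singleton bound: d ≤ n − k + 1.
Here n = 23, k = 13, so n − k + 1 = 11.
Given d = 5, check d ≤ 11: YES.
Slack = (n − k + 1) − d = 6.
The code is NOT MDS (slack = 6 > 0).
Description: the claimed parameters are [23, 13, 5]_4; such a code would be non-MDS.


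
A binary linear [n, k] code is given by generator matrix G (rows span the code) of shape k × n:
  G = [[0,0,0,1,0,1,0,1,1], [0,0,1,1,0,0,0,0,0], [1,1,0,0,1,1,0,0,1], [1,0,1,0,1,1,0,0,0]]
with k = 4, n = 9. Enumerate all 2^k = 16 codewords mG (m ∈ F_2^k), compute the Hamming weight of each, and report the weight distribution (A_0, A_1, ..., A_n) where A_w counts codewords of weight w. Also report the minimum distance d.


Weight distribution: A_0 = 1, A_2 = 1, A_3 = 3, A_4 = 5, A_5 = 4, A_6 = 1, A_7 = 1. Minimum distance d = 2.

Enumerate all 2^4 = 16 messages m ∈ F_2^4.
For each, compute codeword c = mG in F_2^9, then tally its weight.
  m = 0000 → c = 000000000, weight = 0.
  m = 1000 → c = 000101011, weight = 4.
  m = 0100 → c = 001100000, weight = 2.
  m = 1100 → c = 001001011, weight = 4.
  m = 0010 → c = 110011001, weight = 5.
  m = 1010 → c = 110110010, weight = 5.
  m = 0110 → c = 111111001, weight = 7.
  m = 1110 → c = 111010010, weight = 5.
  m = 0001 → c = 101011000, weight = 4.
  m = 1001 → c = 101110011, weight = 6.
  m = 0101 → c = 100111000, weight = 4.
  m = 1101 → c = 100010011, weight = 4.
  m = 0011 → c = 011000001, weight = 3.
  m = 1011 → c = 011101010, weight = 5.
  m = 0111 → c = 010100001, weight = 3.
  m = 1111 → c = 010001010, weight = 3.
Tally weights:
  weight 0: 1 codewords.
  weight 2: 1 codewords.
  weight 3: 3 codewords.
  weight 4: 5 codewords.
  weight 5: 4 codewords.
  weight 6: 1 codewords.
  weight 7: 1 codewords.
Minimum distance d = smallest w > 0 with A_w > 0 = 2.
Sanity: Σ A_w = 16 = 2^4 = 16 ✓.


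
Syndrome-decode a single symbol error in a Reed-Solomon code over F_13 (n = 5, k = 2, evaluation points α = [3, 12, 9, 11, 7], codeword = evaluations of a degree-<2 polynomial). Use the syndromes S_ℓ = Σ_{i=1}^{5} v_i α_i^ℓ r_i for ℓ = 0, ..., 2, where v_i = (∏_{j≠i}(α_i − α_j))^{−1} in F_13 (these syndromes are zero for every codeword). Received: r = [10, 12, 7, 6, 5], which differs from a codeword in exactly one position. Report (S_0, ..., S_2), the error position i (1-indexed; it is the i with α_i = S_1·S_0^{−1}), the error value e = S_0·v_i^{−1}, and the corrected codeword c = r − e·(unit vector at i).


S = (4, 2, 1), error at position 5, error magnitude e = 10, c = [10, 12, 7, 6, 8].

Step 1: column multipliers v_i = (∏_{j≠i}(α_i − α_j))^{−1} mod 13.
  i = 1 (α = 3): (3−12)(3−9)(3−11)(3−7) = (−9)·(−6)·(−8)·(−4) = 1728 ≡ 12, so v_1 = 12^{−1} = 12 (mod 13).
  i = 2 (α = 12): (12−3)(12−9)(12−11)(12−7) = 9·3·1·5 = 135 ≡ 5, so v_2 = 5^{−1} = 8 (mod 13).
  i = 3 (α = 9): (9−3)(9−12)(9−11)(9−7) = 6·(−3)·(−2)·2 = 72 ≡ 7, so v_3 = 7^{−1} = 2 (mod 13).
  i = 4 (α = 11): (11−3)(11−12)(11−9)(11−7) = 8·(−1)·2·4 = −64 ≡ 1, so v_4 = 1^{−1} = 1 (mod 13).
  i = 5 (α = 7): (7−3)(7−12)(7−9)(7−11) = 4·(−5)·(−2)·(−4) = −160 ≡ 9, so v_5 = 9^{−1} = 3 (mod 13).
  v = [12, 8, 2, 1, 3].
Step 2: syndromes of r = [10, 12, 7, 6, 5] (all sums mod 13).
  S_0 = Σ v_i r_i = 12·10 + 8·12 + 2·7 + 1·6 + 3·5 = 251 ≡ 4.
  S_1 = Σ v_i α_i r_i = 12·3·10 + 8·12·12 + 2·9·7 + 1·11·6 + 3·7·5 = 1809 ≡ 2.
  α_i^2 mod 13 = [9, 1, 3, 4, 10].
  S_2 = Σ v_i α_i^2 r_i = 12·9·10 + 8·1·12 + 2·3·7 + 1·4·6 + 3·10·5 = 1392 ≡ 1.
  S = (4, 2, 1) ≠ 0, so r is not a codeword (an error is present).
Step 3: locate the error. For a single error e at position i, S_ℓ = v_i·e·α_i^ℓ, so α_err = S_1/S_0.
  S_0^{−1} = 4^{−1} = 10 (mod 13), so α_err = 2·10 = 20 ≡ 7 = α_5. Error position i = 5.
  Consistency check: S_2/S_1 = 1·7 = 7 ≡ 7 = α_err ✓ (single-error assumption holds).
Step 4: error magnitude e = S_0/v_5 = S_0·∏_{j≠5}(α_5 − α_j) = 4·9 = 36 ≡ 10 (mod 13).
Step 5: correct position 5: c_5 = r_5 − e = 5 − 10 ≡ 8 (mod 13). Hence c = [10, 12, 7, 6, 8].
  Check: interpolating c through the α_i gives m(x) = 5 + 6·x (degree < 2) with m(α_i) = c_i for every i, so c is indeed a codeword.


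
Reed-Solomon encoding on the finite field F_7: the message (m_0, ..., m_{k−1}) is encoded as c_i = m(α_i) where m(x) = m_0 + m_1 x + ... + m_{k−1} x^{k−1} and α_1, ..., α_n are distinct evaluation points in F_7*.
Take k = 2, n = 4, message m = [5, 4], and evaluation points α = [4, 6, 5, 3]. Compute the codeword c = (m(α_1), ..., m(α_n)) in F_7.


c = [0, 1, 4, 3]

Message polynomial: m(x) = 5 + 4·x (mod 7).
For each evaluation point α_i, compute m(α_i) mod 7:
  α_1 = 4: Horner steps 4 → 0, so m(4) = 0.
  α_2 = 6: Horner steps 4 → 1, so m(6) = 1.
  α_3 = 5: Horner steps 4 → 4, so m(5) = 4.
  α_4 = 3: Horner steps 4 → 3, so m(3) = 3.
Codeword c = [0, 1, 4, 3] ∈ F_7^4.


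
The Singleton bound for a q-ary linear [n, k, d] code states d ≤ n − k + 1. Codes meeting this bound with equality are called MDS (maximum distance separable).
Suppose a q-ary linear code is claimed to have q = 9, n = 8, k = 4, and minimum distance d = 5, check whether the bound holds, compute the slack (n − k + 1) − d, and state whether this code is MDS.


Singleton RHS = n − k + 1 = 5, slack = 0, bound satisfied, MDS.

Singleton bound: d ≤ n − k + 1.
Here n = 8, k = 4, so n − k + 1 = 5.
Given d = 5, check d ≤ 5: YES.
Slack = (n − k + 1) − d = 0.
The code is MDS (slack = 0).
Description: the claimed parameters are [8, 4, 5]_9; such a code would be MDS (meets Singleton bound).


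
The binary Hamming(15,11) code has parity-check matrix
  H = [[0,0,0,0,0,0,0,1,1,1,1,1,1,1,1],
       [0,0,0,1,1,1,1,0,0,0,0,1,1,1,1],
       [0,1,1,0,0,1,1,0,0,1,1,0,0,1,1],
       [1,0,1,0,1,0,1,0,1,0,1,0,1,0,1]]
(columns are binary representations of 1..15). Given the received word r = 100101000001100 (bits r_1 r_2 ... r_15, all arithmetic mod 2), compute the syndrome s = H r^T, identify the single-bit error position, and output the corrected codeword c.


s = (0, 0, 1, 0)^T, error position = 2, corrected codeword c = 110101000001100

Compute s = H r^T mod 2 one row at a time:
  s_1 = 0 + 0 + 0 + 0 + 1 + 1 + 0 + 0 = 2 ≡ 0 (mod 2).
  s_2 = 1 + 0 + 1 + 0 + 1 + 1 + 0 + 0 = 4 ≡ 0 (mod 2).
  s_3 = 0 + 0 + 1 + 0 + 0 + 0 + 0 + 0 = 1 ≡ 1 (mod 2).
  s_4 = 1 + 0 + 0 + 0 + 0 + 0 + 1 + 0 = 2 ≡ 0 (mod 2).
s = (0, 0, 1, 0)^T — this equals column 2 of H (binary 0010), so error is at position 2.
Correct: flip bit 2 of r = 100101000001100 to get c = 110101000001100.


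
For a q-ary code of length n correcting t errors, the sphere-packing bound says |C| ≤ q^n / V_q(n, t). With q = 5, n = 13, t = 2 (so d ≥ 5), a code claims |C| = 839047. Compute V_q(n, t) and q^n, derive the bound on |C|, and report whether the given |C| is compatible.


V_q(n, t) = 1301, q^n = 1220703125, Hamming bound = 938280, |C| = 839047 ≤ bound (satisfied).

Step 1: Compute V_q(n, t) = Σ_{j=0}^2 C(n, j) (q−1)^j.
  j = 0: C(13,0)·(4)^0 = 1·1 = 1.
  j = 1: C(13,1)·(4)^1 = 13·4 = 52.
  j = 2: C(13,2)·(4)^2 = 78·16 = 1248.
  V_q(n, t) = 1 + 52 + 1248 = 1301.
Step 2: q^n = 5^13 = 1220703125.
Step 3: Hamming bound ⌊q^n / V_q(n,t)⌋ = ⌊1220703125/1301⌋ = 938280.
Step 4: Compare |C| = 839047 to 938280: satisfied.
The claimed |C| lies below the Hamming bound.


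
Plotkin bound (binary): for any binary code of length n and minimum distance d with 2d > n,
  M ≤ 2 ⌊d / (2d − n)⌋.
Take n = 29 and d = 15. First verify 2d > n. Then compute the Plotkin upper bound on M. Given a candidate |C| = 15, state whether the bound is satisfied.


Plotkin bound M ≤ 30; given |C| = 15 ≤ bound (satisfied).

Check applicability: 2d = 30, n = 29.
2d − n = 1 > 0, so Plotkin applies.
Compute d/(2d−n) = 15/1 ≈ 15.0000.
⌊d/(2d−n)⌋ = 15.
Plotkin bound: M ≤ 2·15 = 30.
Given |C| = 15, check: satisfied.
This |C| is below the Plotkin bound.


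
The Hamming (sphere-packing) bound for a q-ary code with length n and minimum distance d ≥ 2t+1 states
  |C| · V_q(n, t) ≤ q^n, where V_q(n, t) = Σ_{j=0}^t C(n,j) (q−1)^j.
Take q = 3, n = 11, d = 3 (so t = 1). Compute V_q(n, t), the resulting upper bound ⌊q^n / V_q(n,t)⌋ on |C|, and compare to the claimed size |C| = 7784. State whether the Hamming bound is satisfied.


V_q(n, t) = 23, q^n = 177147, Hamming bound = 7702, |C| = 7784 > bound (violated).

Step 1: Compute V_q(n, t) = Σ_{j=0}^1 C(n, j) (q−1)^j.
  j = 0: C(11,0)·(2)^0 = 1·1 = 1.
  j = 1: C(11,1)·(2)^1 = 11·2 = 22.
  V_q(n, t) = 1 + 22 = 23.
Step 2: q^n = 3^11 = 177147.
Step 3: Hamming bound ⌊q^n / V_q(n,t)⌋ = ⌊177147/23⌋ = 7702.
Step 4: Compare |C| = 7784 to 7702: violated.
The claimed |C| lies above the Hamming bound, so no 3-ary code of length 11 with d ≥ 3 can have 7784 codewords.


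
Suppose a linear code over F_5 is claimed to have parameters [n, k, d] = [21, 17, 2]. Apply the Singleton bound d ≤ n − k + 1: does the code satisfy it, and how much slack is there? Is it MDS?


Singleton RHS = n − k + 1 = 5, slack = 3, bound satisfied, not MDS.

Singleton bound: d ≤ n − k + 1.
Here n = 21, k = 17, so n − k + 1 = 5.
Given d = 2, check d ≤ 5: YES.
Slack = (n − k + 1) − d = 3.
The code is NOT MDS (slack = 3 > 0).
Description: the claimed parameters are [21, 17, 2]_5; such a code would be non-MDS.


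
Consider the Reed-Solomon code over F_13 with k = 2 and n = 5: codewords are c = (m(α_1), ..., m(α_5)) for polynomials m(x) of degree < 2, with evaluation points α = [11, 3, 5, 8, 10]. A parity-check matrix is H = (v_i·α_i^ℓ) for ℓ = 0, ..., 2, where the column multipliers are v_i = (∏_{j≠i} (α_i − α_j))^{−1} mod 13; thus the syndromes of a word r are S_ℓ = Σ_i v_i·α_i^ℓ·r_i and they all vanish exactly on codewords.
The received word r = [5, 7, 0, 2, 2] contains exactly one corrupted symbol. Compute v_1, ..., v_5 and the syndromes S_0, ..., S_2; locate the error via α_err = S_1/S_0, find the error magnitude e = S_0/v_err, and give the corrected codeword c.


S = (7, 4, 6), error at position 4, error magnitude e = 6, c = [5, 7, 0, 9, 2].

Step 1: column multipliers v_i = (∏_{j≠i}(α_i − α_j))^{−1} mod 13.
  i = 1 (α = 11): (11−3)(11−5)(11−8)(11−10) = 8·6·3·1 = 144 ≡ 1, so v_1 = 1^{−1} = 1 (mod 13).
  i = 2 (α = 3): (3−11)(3−5)(3−8)(3−10) = (−8)·(−2)·(−5)·(−7) = 560 ≡ 1, so v_2 = 1^{−1} = 1 (mod 13).
  i = 3 (α = 5): (5−11)(5−3)(5−8)(5−10) = (−6)·2·(−3)·(−5) = −180 ≡ 2, so v_3 = 2^{−1} = 7 (mod 13).
  i = 4 (α = 8): (8−11)(8−3)(8−5)(8−10) = (−3)·5·3·(−2) = 90 ≡ 12, so v_4 = 12^{−1} = 12 (mod 13).
  i = 5 (α = 10): (10−11)(10−3)(10−5)(10−8) = (−1)·7·5·2 = −70 ≡ 8, so v_5 = 8^{−1} = 5 (mod 13).
  v = [1, 1, 7, 12, 5].
Step 2: syndromes of r = [5, 7, 0, 2, 2] (all sums mod 13).
  S_0 = Σ v_i r_i = 1·5 + 1·7 + 7·0 + 12·2 + 5·2 = 46 ≡ 7.
  S_1 = Σ v_i α_i r_i = 1·11·5 + 1·3·7 + 7·5·0 + 12·8·2 + 5·10·2 = 368 ≡ 4.
  α_i^2 mod 13 = [4, 9, 12, 12, 9].
  S_2 = Σ v_i α_i^2 r_i = 1·4·5 + 1·9·7 + 7·12·0 + 12·12·2 + 5·9·2 = 461 ≡ 6.
  S = (7, 4, 6) ≠ 0, so r is not a codeword (an error is present).
Step 3: locate the error. For a single error e at position i, S_ℓ = v_i·e·α_i^ℓ, so α_err = S_1/S_0.
  S_0^{−1} = 7^{−1} = 2 (mod 13), so α_err = 4·2 = 8 ≡ 8 = α_4. Error position i = 4.
  Consistency check: S_2/S_1 = 6·10 = 60 ≡ 8 = α_err ✓ (single-error assumption holds).
Step 4: error magnitude e = S_0/v_4 = S_0·∏_{j≠4}(α_4 − α_j) = 7·12 = 84 ≡ 6 (mod 13).
Step 5: correct position 4: c_4 = r_4 − e = 2 − 6 ≡ 9 (mod 13). Hence c = [5, 7, 0, 9, 2].
  Check: interpolating c through the α_i gives m(x) = 11 + 3·x (degree < 2) with m(α_i) = c_i for every i, so c is indeed a codeword.


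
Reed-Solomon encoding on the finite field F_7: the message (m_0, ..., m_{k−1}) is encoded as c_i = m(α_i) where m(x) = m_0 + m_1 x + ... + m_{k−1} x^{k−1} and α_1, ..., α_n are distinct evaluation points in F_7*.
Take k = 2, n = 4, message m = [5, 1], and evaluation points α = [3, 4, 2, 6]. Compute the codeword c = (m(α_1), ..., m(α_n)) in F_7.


c = [1, 2, 0, 4]

Message polynomial: m(x) = 5 + 1·x (mod 7).
For each evaluation point α_i, compute m(α_i) mod 7:
  α_1 = 3: Horner steps 1 → 1, so m(3) = 1.
  α_2 = 4: Horner steps 1 → 2, so m(4) = 2.
  α_3 = 2: Horner steps 1 → 0, so m(2) = 0.
  α_4 = 6: Horner steps 1 → 4, so m(6) = 4.
Codeword c = [1, 2, 0, 4] ∈ F_7^4.


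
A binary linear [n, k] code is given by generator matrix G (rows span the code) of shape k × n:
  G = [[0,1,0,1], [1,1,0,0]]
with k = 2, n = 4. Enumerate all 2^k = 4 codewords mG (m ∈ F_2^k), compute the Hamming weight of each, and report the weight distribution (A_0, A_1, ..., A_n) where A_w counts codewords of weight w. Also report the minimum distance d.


Weight distribution: A_0 = 1, A_2 = 3. Minimum distance d = 2.

Enumerate all 2^2 = 4 messages m ∈ F_2^2.
For each, compute codeword c = mG in F_2^4, then tally its weight.
  m = 00 → c = 0000, weight = 0.
  m = 10 → c = 0101, weight = 2.
  m = 01 → c = 1100, weight = 2.
  m = 11 → c = 1001, weight = 2.
Tally weights:
  weight 0: 1 codewords.
  weight 2: 3 codewords.
Minimum distance d = smallest w > 0 with A_w > 0 = 2.
Sanity: Σ A_w = 4 = 2^2 = 4 ✓.


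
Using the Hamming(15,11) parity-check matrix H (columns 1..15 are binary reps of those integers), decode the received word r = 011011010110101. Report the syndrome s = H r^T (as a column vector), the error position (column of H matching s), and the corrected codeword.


s = (1, 0, 0, 1)^T, error position = 9, corrected codeword c = 011011011110101

Compute s = H r^T mod 2 one row at a time:
  s_1 = 1 + 0 + 1 + 1 + 0 + 1 + 0 + 1 = 5 ≡ 1 (mod 2).
  s_2 = 0 + 1 + 1 + 0 + 0 + 1 + 0 + 1 = 4 ≡ 0 (mod 2).
  s_3 = 1 + 1 + 1 + 0 + 1 + 1 + 0 + 1 = 6 ≡ 0 (mod 2).
  s_4 = 0 + 1 + 1 + 0 + 0 + 1 + 1 + 1 = 5 ≡ 1 (mod 2).
s = (1, 0, 0, 1)^T — this equals column 9 of H (binary 1001), so error is at position 9.
Correct: flip bit 9 of r = 011011010110101 to get c = 011011011110101.


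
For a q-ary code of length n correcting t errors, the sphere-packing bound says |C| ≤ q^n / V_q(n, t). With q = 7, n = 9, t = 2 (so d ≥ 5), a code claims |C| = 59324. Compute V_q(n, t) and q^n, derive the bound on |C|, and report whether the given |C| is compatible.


V_q(n, t) = 1351, q^n = 40353607, Hamming bound = 29869, |C| = 59324 > bound (violated).

Step 1: Compute V_q(n, t) = Σ_{j=0}^2 C(n, j) (q−1)^j.
  j = 0: C(9,0)·(6)^0 = 1·1 = 1.
  j = 1: C(9,1)·(6)^1 = 9·6 = 54.
  j = 2: C(9,2)·(6)^2 = 36·36 = 1296.
  V_q(n, t) = 1 + 54 + 1296 = 1351.
Step 2: q^n = 7^9 = 40353607.
Step 3: Hamming bound ⌊q^n / V_q(n,t)⌋ = ⌊40353607/1351⌋ = 29869.
Step 4: Compare |C| = 59324 to 29869: violated.
The claimed |C| lies above the Hamming bound, so no 7-ary code of length 9 with d ≥ 5 can have 59324 codewords.


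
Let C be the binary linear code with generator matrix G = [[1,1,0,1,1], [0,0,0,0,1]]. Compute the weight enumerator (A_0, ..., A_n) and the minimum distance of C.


Weight distribution: A_0 = 1, A_1 = 1, A_3 = 1, A_4 = 1. Minimum distance d = 1.

Enumerate all 2^2 = 4 messages m ∈ F_2^2.
For each, compute codeword c = mG in F_2^5, then tally its weight.
  m = 00 → c = 00000, weight = 0.
  m = 10 → c = 11011, weight = 4.
  m = 01 → c = 00001, weight = 1.
  m = 11 → c = 11010, weight = 3.
Tally weights:
  weight 0: 1 codewords.
  weight 1: 1 codewords.
  weight 3: 1 codewords.
  weight 4: 1 codewords.
Minimum distance d = smallest w > 0 with A_w > 0 = 1.
Sanity: Σ A_w = 4 = 2^2 = 4 ✓.


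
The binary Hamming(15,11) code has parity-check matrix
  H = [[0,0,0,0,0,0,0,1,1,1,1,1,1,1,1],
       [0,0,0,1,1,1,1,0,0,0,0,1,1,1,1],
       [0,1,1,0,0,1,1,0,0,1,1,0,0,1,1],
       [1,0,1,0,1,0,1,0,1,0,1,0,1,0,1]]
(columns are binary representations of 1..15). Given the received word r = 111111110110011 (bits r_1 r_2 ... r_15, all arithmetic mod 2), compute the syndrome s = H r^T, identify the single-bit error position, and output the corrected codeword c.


s = (1, 0, 0, 0)^T, error position = 8, corrected codeword c = 111111100110011

Compute s = H r^T mod 2 one row at a time:
  s_1 = 1 + 0 + 1 + 1 + 0 + 0 + 1 + 1 = 5 ≡ 1 (mod 2).
  s_2 = 1 + 1 + 1 + 1 + 0 + 0 + 1 + 1 = 6 ≡ 0 (mod 2).
  s_3 = 1 + 1 + 1 + 1 + 1 + 1 + 1 + 1 = 8 ≡ 0 (mod 2).
  s_4 = 1 + 1 + 1 + 1 + 0 + 1 + 0 + 1 = 6 ≡ 0 (mod 2).
s = (1, 0, 0, 0)^T — this equals column 8 of H (binary 1000), so error is at position 8.
Correct: flip bit 8 of r = 111111110110011 to get c = 111111100110011.


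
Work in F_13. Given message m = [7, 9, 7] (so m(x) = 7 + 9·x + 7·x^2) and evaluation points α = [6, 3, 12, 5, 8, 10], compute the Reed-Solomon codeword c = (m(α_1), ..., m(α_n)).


c = [1, 6, 5, 6, 7, 4]

Message polynomial: m(x) = 7 + 9·x + 7·x^2 (mod 13).
For each evaluation point α_i, compute m(α_i) mod 13:
  α_1 = 6: Horner steps 7 → 12 → 1, so m(6) = 1.
  α_2 = 3: Horner steps 7 → 4 → 6, so m(3) = 6.
  α_3 = 12: Horner steps 7 → 2 → 5, so m(12) = 5.
  α_4 = 5: Horner steps 7 → 5 → 6, so m(5) = 6.
  α_5 = 8: Horner steps 7 → 0 → 7, so m(8) = 7.
  α_6 = 10: Horner steps 7 → 1 → 4, so m(10) = 4.
Codeword c = [1, 6, 5, 6, 7, 4] ∈ F_13^6.


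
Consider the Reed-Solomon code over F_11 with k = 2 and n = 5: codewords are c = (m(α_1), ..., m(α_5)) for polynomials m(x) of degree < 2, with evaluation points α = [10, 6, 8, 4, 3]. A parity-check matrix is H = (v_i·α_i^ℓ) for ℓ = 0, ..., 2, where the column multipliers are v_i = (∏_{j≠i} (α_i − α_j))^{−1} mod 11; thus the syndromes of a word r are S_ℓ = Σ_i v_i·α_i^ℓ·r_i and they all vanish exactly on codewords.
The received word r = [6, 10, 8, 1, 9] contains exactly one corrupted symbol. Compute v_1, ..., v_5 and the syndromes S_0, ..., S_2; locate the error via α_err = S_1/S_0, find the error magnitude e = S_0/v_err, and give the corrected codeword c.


S = (3, 9, 5), error at position 5, error magnitude e = 7, c = [6, 10, 8, 1, 2].

Step 1: column multipliers v_i = (∏_{j≠i}(α_i − α_j))^{−1} mod 11.
  i = 1 (α = 10): (10−6)(10−8)(10−4)(10−3) = 4·2·6·7 = 336 ≡ 6, so v_1 = 6^{−1} = 2 (mod 11).
  i = 2 (α = 6): (6−10)(6−8)(6−4)(6−3) = (−4)·(−2)·2·3 = 48 ≡ 4, so v_2 = 4^{−1} = 3 (mod 11).
  i = 3 (α = 8): (8−10)(8−6)(8−4)(8−3) = (−2)·2·4·5 = −80 ≡ 8, so v_3 = 8^{−1} = 7 (mod 11).
  i = 4 (α = 4): (4−10)(4−6)(4−8)(4−3) = (−6)·(−2)·(−4)·1 = −48 ≡ 7, so v_4 = 7^{−1} = 8 (mod 11).
  i = 5 (α = 3): (3−10)(3−6)(3−8)(3−4) = (−7)·(−3)·(−5)·(−1) = 105 ≡ 6, so v_5 = 6^{−1} = 2 (mod 11).
  v = [2, 3, 7, 8, 2].
Step 2: syndromes of r = [6, 10, 8, 1, 9] (all sums mod 11).
  S_0 = Σ v_i r_i = 2·6 + 3·10 + 7·8 + 8·1 + 2·9 = 124 ≡ 3.
  S_1 = Σ v_i α_i r_i = 2·10·6 + 3·6·10 + 7·8·8 + 8·4·1 + 2·3·9 = 834 ≡ 9.
  α_i^2 mod 11 = [1, 3, 9, 5, 9].
  S_2 = Σ v_i α_i^2 r_i = 2·1·6 + 3·3·10 + 7·9·8 + 8·5·1 + 2·9·9 = 808 ≡ 5.
  S = (3, 9, 5) ≠ 0, so r is not a codeword (an error is present).
Step 3: locate the error. For a single error e at position i, S_ℓ = v_i·e·α_i^ℓ, so α_err = S_1/S_0.
  S_0^{−1} = 3^{−1} = 4 (mod 11), so α_err = 9·4 = 36 ≡ 3 = α_5. Error position i = 5.
  Consistency check: S_2/S_1 = 5·5 = 25 ≡ 3 = α_err ✓ (single-error assumption holds).
Step 4: error magnitude e = S_0/v_5 = S_0·∏_{j≠5}(α_5 − α_j) = 3·6 = 18 ≡ 7 (mod 11).
Step 5: correct position 5: c_5 = r_5 − e = 9 − 7 ≡ 2 (mod 11). Hence c = [6, 10, 8, 1, 2].
  Check: interpolating c through the α_i gives m(x) = 5 + 10·x (degree < 2) with m(α_i) = c_i for every i, so c is indeed a codeword.


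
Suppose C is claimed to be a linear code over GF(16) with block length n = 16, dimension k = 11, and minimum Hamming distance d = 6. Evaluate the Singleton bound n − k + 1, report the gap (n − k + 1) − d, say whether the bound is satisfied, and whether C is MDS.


Singleton RHS = n − k + 1 = 6, slack = 0, bound satisfied, MDS.

Singleton bound: d ≤ n − k + 1.
Here n = 16, k = 11, so n − k + 1 = 6.
Given d = 6, check d ≤ 6: YES.
Slack = (n − k + 1) − d = 0.
The code is MDS (slack = 0).
Description: the claimed parameters are [16, 11, 6]_16; such a code would be MDS (meets Singleton bound).


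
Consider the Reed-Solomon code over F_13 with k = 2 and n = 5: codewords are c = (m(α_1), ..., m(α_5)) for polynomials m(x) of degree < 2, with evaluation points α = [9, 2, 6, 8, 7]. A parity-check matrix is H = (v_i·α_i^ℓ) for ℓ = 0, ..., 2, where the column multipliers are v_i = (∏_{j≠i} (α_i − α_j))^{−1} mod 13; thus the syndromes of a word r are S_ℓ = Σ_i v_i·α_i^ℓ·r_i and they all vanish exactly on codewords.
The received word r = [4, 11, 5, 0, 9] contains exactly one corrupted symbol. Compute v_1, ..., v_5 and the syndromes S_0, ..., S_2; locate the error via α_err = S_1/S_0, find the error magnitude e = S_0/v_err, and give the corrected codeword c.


S = (6, 12, 11), error at position 2, error magnitude e = 9, c = [4, 2, 5, 0, 9].

Step 1: column multipliers v_i = (∏_{j≠i}(α_i − α_j))^{−1} mod 13.
  i = 1 (α = 9): (9−2)(9−6)(9−8)(9−7) = 7·3·1·2 = 42 ≡ 3, so v_1 = 3^{−1} = 9 (mod 13).
  i = 2 (α = 2): (2−9)(2−6)(2−8)(2−7) = (−7)·(−4)·(−6)·(−5) = 840 ≡ 8, so v_2 = 8^{−1} = 5 (mod 13).
  i = 3 (α = 6): (6−9)(6−2)(6−8)(6−7) = (−3)·4·(−2)·(−1) = −24 ≡ 2, so v_3 = 2^{−1} = 7 (mod 13).
  i = 4 (α = 8): (8−9)(8−2)(8−6)(8−7) = (−1)·6·2·1 = −12 ≡ 1, so v_4 = 1^{−1} = 1 (mod 13).
  i = 5 (α = 7): (7−9)(7−2)(7−6)(7−8) = (−2)·5·1·(−1) = 10 ≡ 10, so v_5 = 10^{−1} = 4 (mod 13).
  v = [9, 5, 7, 1, 4].
Step 2: syndromes of r = [4, 11, 5, 0, 9] (all sums mod 13).
  S_0 = Σ v_i r_i = 9·4 + 5·11 + 7·5 + 1·0 + 4·9 = 162 ≡ 6.
  S_1 = Σ v_i α_i r_i = 9·9·4 + 5·2·11 + 7·6·5 + 1·8·0 + 4·7·9 = 896 ≡ 12.
  α_i^2 mod 13 = [3, 4, 10, 12, 10].
  S_2 = Σ v_i α_i^2 r_i = 9·3·4 + 5·4·11 + 7·10·5 + 1·12·0 + 4·10·9 = 1038 ≡ 11.
  S = (6, 12, 11) ≠ 0, so r is not a codeword (an error is present).
Step 3: locate the error. For a single error e at position i, S_ℓ = v_i·e·α_i^ℓ, so α_err = S_1/S_0.
  S_0^{−1} = 6^{−1} = 11 (mod 13), so α_err = 12·11 = 132 ≡ 2 = α_2. Error position i = 2.
  Consistency check: S_2/S_1 = 11·12 = 132 ≡ 2 = α_err ✓ (single-error assumption holds).
Step 4: error magnitude e = S_0/v_2 = S_0·∏_{j≠2}(α_2 − α_j) = 6·8 = 48 ≡ 9 (mod 13).
Step 5: correct position 2: c_2 = r_2 − e = 11 − 9 ≡ 2 (mod 13). Hence c = [4, 2, 5, 0, 9].
  Check: interpolating c through the α_i gives m(x) = 7 + 4·x (degree < 2) with m(α_i) = c_i for every i, so c is indeed a codeword.


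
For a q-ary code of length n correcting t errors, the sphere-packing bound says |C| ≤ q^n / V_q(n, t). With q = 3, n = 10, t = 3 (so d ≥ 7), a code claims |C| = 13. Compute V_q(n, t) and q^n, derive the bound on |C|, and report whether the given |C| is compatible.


V_q(n, t) = 1161, q^n = 59049, Hamming bound = 50, |C| = 13 ≤ bound (satisfied).

Step 1: Compute V_q(n, t) = Σ_{j=0}^3 C(n, j) (q−1)^j.
  j = 0: C(10,0)·(2)^0 = 1·1 = 1.
  j = 1: C(10,1)·(2)^1 = 10·2 = 20.
  j = 2: C(10,2)·(2)^2 = 45·4 = 180.
  j = 3: C(10,3)·(2)^3 = 120·8 = 960.
  V_q(n, t) = 1 + 20 + 180 + 960 = 1161.
Step 2: q^n = 3^10 = 59049.
Step 3: Hamming bound ⌊q^n / V_q(n,t)⌋ = ⌊59049/1161⌋ = 50.
Step 4: Compare |C| = 13 to 50: satisfied.
The claimed |C| lies below the Hamming bound.


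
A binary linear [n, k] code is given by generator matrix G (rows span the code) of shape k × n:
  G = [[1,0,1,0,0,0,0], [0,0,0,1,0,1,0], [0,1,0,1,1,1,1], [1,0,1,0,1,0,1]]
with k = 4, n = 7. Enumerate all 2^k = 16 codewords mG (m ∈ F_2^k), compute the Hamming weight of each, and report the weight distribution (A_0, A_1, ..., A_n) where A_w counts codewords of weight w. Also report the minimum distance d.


Weight distribution: A_0 = 1, A_1 = 1, A_2 = 3, A_3 = 3, A_4 = 3, A_5 = 3, A_6 = 1, A_7 = 1. Minimum distance d = 1.

Enumerate all 2^4 = 16 messages m ∈ F_2^4.
For each, compute codeword c = mG in F_2^7, then tally its weight.
  m = 0000 → c = 0000000, weight = 0.
  m = 1000 → c = 1010000, weight = 2.
  m = 0100 → c = 0001010, weight = 2.
  m = 1100 → c = 1011010, weight = 4.
  m = 0010 → c = 0101111, weight = 5.
  m = 1010 → c = 1111111, weight = 7.
  m = 0110 → c = 0100101, weight = 3.
  m = 1110 → c = 1110101, weight = 5.
  m = 0001 → c = 1010101, weight = 4.
  m = 1001 → c = 0000101, weight = 2.
  m = 0101 → c = 1011111, weight = 6.
  m = 1101 → c = 0001111, weight = 4.
  m = 0011 → c = 1111010, weight = 5.
  m = 1011 → c = 0101010, weight = 3.
  m = 0111 → c = 1110000, weight = 3.
  m = 1111 → c = 0100000, weight = 1.
Tally weights:
  weight 0: 1 codewords.
  weight 1: 1 codewords.
  weight 2: 3 codewords.
  weight 3: 3 codewords.
  weight 4: 3 codewords.
  weight 5: 3 codewords.
  weight 6: 1 codewords.
  weight 7: 1 codewords.
Minimum distance d = smallest w > 0 with A_w > 0 = 1.
Sanity: Σ A_w = 16 = 2^4 = 16 ✓.


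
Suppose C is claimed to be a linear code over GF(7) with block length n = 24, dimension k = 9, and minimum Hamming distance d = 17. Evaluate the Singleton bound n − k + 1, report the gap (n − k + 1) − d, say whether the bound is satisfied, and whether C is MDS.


Singleton RHS = n − k + 1 = 16, slack = -1, bound violated (no such code; not MDS).

Singleton bound: d ≤ n − k + 1.
Here n = 24, k = 9, so n − k + 1 = 16.
Given d = 17, check d ≤ 16: NO.
Slack = (n − k + 1) − d = -1.
The slack is negative: d = 17 exceeds n − k + 1 = 16 by 1, so the Singleton bound is violated and no linear [24, 9, 17]_7 code can exist. In particular it is not MDS (MDS requires d = n − k + 1 exactly).
Description: the claimed parameters are [24, 9, 17]_7; such a code would be impossible (violates the Singleton bound).
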